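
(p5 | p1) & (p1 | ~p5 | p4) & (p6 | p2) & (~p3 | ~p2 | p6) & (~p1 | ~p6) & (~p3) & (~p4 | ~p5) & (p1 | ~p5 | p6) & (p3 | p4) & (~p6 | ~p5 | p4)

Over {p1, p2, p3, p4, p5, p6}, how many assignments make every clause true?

There are 2^6 = 64 truth assignments over (p1, p2, p3, p4, p5, p6).
Split on p2. With p2 = 1, the clauses containing p2 are satisfied and ~p2 drops from the rest; 1 of the 2^5 = 32 assignments to the other variables satisfy what remains.
With p2 = 0, by the same count on the reduced clause set, 0 assignments work.
(One model: p1=T, p2=T, p3=F, p4=T, p5=F, p6=F.)
Total: 1 + 0 = 1.

1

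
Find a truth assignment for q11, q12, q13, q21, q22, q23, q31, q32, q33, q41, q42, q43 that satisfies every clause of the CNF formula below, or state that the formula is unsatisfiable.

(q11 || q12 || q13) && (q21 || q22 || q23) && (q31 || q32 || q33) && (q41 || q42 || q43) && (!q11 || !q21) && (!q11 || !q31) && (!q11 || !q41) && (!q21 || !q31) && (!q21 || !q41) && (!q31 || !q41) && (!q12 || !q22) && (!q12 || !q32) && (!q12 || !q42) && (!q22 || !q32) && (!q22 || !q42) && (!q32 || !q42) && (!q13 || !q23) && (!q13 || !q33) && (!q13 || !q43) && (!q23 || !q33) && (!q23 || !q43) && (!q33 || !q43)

UNSATISFIABLE

Try q11 = false.
Try q12 = true.
Unit clause (!q22) forces q22 = false.
Unit clause (!q32) forces q32 = false.
Unit clause (!q42) forces q42 = false.
Try q21 = true.
Unit clause (!q31) forces q31 = false.
Unit clause (q33) forces q33 = true.
Unit clause (!q41) forces q41 = false.
Unit clause (q43) forces q43 = true.
But (!q43) is also a unit clause — contradiction.
Backtrack on q21: now try q21 = false.
Unit clause (q23) forces q23 = true.
Unit clause (!q13) forces q13 = false.
Unit clause (!q33) forces q33 = false.
Unit clause (q31) forces q31 = true.
Unit clause (!q41) forces q41 = false.
Unit clause (q43) forces q43 = true.
But (!q43) is also a unit clause — contradiction.
Both values of q21 lead to a conflict.
Backtrack on q12: now try q12 = false.
Unit clause (q13) forces q13 = true.
Unit clause (!q23) forces q23 = false.
Unit clause (!q33) forces q33 = false.
Unit clause (!q43) forces q43 = false.
Try q21 = true.
Unit clause (!q31) forces q31 = false.
Unit clause (q32) forces q32 = true.
Unit clause (!q41) forces q41 = false.
Unit clause (q42) forces q42 = true.
But (!q42) is also a unit clause — contradiction.
Backtrack on q21: now try q21 = false.
Unit clause (q22) forces q22 = true.
Unit clause (!q32) forces q32 = false.
Unit clause (q31) forces q31 = true.
Unit clause (!q41) forces q41 = false.
Unit clause (q42) forces q42 = true.
But (!q42) is also a unit clause — contradiction.
Both values of q21 lead to a conflict.
Both values of q12 lead to a conflict.
Backtrack on q11: now try q11 = true.
Unit clause (!q21) forces q21 = false.
Unit clause (!q31) forces q31 = false.
Unit clause (!q41) forces q41 = false.
Try q22 = true.
Unit clause (!q12) forces q12 = false.
Unit clause (!q32) forces q32 = false.
Unit clause (q33) forces q33 = true.
Unit clause (!q42) forces q42 = false.
Unit clause (q43) forces q43 = true.
But (!q43) is also a unit clause — contradiction.
Backtrack on q22: now try q22 = false.
Unit clause (q23) forces q23 = true.
Unit clause (!q13) forces q13 = false.
Unit clause (!q33) forces q33 = false.
Unit clause (q32) forces q32 = true.
Unit clause (!q12) forces q12 = false.
Unit clause (!q42) forces q42 = false.
Unit clause (q43) forces q43 = true.
But (!q43) is also a unit clause — contradiction.
Both values of q22 lead to a conflict.
Both values of q11 lead to a conflict.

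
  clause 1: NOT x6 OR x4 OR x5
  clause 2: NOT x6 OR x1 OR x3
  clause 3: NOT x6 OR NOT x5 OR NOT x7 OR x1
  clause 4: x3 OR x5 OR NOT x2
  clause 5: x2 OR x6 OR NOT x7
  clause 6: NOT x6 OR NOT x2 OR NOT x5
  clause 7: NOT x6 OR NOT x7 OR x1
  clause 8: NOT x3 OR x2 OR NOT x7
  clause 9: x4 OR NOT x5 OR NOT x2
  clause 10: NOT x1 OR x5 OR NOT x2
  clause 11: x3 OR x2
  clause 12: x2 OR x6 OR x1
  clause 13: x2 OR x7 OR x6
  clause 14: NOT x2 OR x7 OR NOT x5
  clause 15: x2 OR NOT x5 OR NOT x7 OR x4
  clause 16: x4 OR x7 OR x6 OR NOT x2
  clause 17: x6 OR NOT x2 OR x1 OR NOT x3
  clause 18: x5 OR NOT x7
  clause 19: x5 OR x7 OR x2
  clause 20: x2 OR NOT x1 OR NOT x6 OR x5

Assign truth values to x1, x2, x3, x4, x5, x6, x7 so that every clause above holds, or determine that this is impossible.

x1=true,  x2=true,  x3=true,  x4=true,  x5=true,  x6=false,  x7=true

Branch on x3: set x3 = true.
Branch on x2: set x2 = true.
Branch on x6: set x6 = false.
(x1) alone gives x1 = true.
(x5) alone gives x5 = true.
(x4) alone gives x4 = true.
(x7) alone gives x7 = true.
All clauses are satisfied.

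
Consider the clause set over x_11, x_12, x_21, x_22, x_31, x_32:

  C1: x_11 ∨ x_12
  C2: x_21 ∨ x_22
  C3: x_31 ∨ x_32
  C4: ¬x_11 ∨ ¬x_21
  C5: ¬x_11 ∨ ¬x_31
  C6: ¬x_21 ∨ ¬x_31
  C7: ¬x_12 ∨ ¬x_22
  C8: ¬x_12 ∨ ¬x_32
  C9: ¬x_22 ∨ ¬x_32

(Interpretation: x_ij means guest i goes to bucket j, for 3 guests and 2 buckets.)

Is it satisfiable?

Try x_11 = True.
(¬x_21) alone gives x_21 = False.
(x_22) alone gives x_22 = True.
(¬x_31) alone gives x_31 = False.
(x_32) alone gives x_32 = True.
But (¬x_32) is also a unit clause — contradiction.
Backtrack on x_11: now try x_11 = False.
(x_12) alone gives x_12 = True.
(¬x_22) alone gives x_22 = False.
(x_21) alone gives x_21 = True.
(¬x_31) alone gives x_31 = False.
(x_32) alone gives x_32 = True.
But (¬x_32) is also a unit clause — contradiction.
Neither x_11 = True nor x_11 = False works.
No assignment satisfies every clause.

No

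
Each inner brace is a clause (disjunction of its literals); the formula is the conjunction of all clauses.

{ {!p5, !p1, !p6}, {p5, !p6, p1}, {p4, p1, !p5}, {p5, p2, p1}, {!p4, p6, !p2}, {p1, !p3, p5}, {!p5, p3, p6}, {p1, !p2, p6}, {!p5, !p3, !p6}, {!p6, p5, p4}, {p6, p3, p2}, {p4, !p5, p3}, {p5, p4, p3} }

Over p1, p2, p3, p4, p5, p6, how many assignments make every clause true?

13

There are 2^6 = 64 truth assignments over (p1, p2, p3, p4, p5, p6).
Split on p1. With p1 = true, the clauses containing p1 are satisfied and !p1 drops from the rest; 10 of the 2^5 = 32 assignments to the other variables satisfy what remains.
With p1 = false, by the same count on the reduced clause set, 3 assignments work.
(One model: p1=F, p2=F, p3=F, p4=T, p5=T, p6=T.)
Total: 10 + 3 = 13.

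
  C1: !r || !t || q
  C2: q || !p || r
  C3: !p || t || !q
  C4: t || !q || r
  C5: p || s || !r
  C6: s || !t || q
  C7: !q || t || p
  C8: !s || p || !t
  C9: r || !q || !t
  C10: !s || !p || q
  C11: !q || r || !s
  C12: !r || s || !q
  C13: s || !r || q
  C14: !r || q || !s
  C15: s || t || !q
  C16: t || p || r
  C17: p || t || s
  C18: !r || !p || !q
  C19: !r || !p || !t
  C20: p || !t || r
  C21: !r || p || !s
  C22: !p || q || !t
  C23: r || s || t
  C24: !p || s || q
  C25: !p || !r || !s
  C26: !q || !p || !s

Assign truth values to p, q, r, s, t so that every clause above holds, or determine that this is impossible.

UNSATISFIABLE

Case r = false:
Case q = true:
The clause (t) is unit, so t = true.
But (!t) is also a unit clause — contradiction.
Backtrack on q: now try q = false.
The clause (!p) is unit, so p = false.
The clause (t) is unit, so t = true.
But (!t) is also a unit clause — contradiction.
Either choice for q ends in contradiction.
Backtrack on r: now try r = true.
Case t = false:
Case p = false:
The clause (s) is unit, so s = true.
But (!s) is also a unit clause — contradiction.
Backtrack on p: now try p = true.
The clause (!q) is unit, so q = false.
The clause (!s) is unit, so s = false.
But (s) is also a unit clause — contradiction.
Either choice for p ends in contradiction.
Backtrack on t: now try t = true.
The clause (q) is unit, so q = true.
The clause (s) is unit, so s = true.
The clause (p) is unit, so p = true.
But (!p) is also a unit clause — contradiction.
Either choice for t ends in contradiction.
Either choice for r ends in contradiction.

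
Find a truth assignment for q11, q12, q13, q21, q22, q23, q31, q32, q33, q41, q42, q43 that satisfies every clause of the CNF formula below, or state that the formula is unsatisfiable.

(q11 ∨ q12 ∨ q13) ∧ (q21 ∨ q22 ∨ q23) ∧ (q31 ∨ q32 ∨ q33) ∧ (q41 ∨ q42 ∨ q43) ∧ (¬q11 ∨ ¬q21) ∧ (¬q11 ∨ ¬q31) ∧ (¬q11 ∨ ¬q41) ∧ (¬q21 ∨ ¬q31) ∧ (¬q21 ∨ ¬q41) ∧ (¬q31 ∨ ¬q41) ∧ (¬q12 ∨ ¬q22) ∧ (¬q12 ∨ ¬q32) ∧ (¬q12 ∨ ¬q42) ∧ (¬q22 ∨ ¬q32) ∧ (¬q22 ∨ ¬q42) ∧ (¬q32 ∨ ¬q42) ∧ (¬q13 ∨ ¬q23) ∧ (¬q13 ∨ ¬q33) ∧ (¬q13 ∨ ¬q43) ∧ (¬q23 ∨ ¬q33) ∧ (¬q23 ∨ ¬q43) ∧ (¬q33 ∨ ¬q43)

UNSATISFIABLE

Case q11 = False:
Case q12 = True:
From the singleton clause (¬q22), q22 = False.
From the singleton clause (¬q32), q32 = False.
From the singleton clause (¬q42), q42 = False.
Case q21 = True:
From the singleton clause (¬q31), q31 = False.
From the singleton clause (q33), q33 = True.
From the singleton clause (¬q41), q41 = False.
From the singleton clause (q43), q43 = True.
That conflicts with the unit clause (¬q43).
That branch fails; take q21 = False instead.
From the singleton clause (q23), q23 = True.
From the singleton clause (¬q13), q13 = False.
From the singleton clause (¬q33), q33 = False.
From the singleton clause (q31), q31 = True.
From the singleton clause (¬q41), q41 = False.
From the singleton clause (q43), q43 = True.
That conflicts with the unit clause (¬q43).
Neither q21 = True nor q21 = False works.
That branch fails; take q12 = False instead.
From the singleton clause (q13), q13 = True.
From the singleton clause (¬q23), q23 = False.
From the singleton clause (¬q33), q33 = False.
From the singleton clause (¬q43), q43 = False.
Case q21 = True:
From the singleton clause (¬q31), q31 = False.
From the singleton clause (q32), q32 = True.
From the singleton clause (¬q41), q41 = False.
From the singleton clause (q42), q42 = True.
That conflicts with the unit clause (¬q42).
That branch fails; take q21 = False instead.
From the singleton clause (q22), q22 = True.
From the singleton clause (¬q32), q32 = False.
From the singleton clause (q31), q31 = True.
From the singleton clause (¬q41), q41 = False.
From the singleton clause (q42), q42 = True.
That conflicts with the unit clause (¬q42).
Neither q21 = True nor q21 = False works.
Neither q12 = True nor q12 = False works.
That branch fails; take q11 = True instead.
From the singleton clause (¬q21), q21 = False.
From the singleton clause (¬q31), q31 = False.
From the singleton clause (¬q41), q41 = False.
Case q22 = True:
From the singleton clause (¬q12), q12 = False.
From the singleton clause (¬q32), q32 = False.
From the singleton clause (q33), q33 = True.
From the singleton clause (¬q42), q42 = False.
From the singleton clause (q43), q43 = True.
That conflicts with the unit clause (¬q43).
That branch fails; take q22 = False instead.
From the singleton clause (q23), q23 = True.
From the singleton clause (¬q13), q13 = False.
From the singleton clause (¬q33), q33 = False.
From the singleton clause (q32), q32 = True.
From the singleton clause (¬q12), q12 = False.
From the singleton clause (¬q42), q42 = False.
From the singleton clause (q43), q43 = True.
That conflicts with the unit clause (¬q43).
Neither q22 = True nor q22 = False works.
Neither q11 = True nor q11 = False works.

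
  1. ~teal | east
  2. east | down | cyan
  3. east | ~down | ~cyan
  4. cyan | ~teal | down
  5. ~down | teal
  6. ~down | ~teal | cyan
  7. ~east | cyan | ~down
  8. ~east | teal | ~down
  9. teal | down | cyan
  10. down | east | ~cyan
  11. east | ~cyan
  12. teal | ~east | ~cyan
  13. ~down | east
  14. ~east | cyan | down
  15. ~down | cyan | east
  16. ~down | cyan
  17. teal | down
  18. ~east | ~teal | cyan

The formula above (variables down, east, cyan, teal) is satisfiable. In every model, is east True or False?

Suppose east = 0.
(~teal) alone gives teal = 0.
(~down) alone gives down = 0.
That conflicts with the unit clause (down).
So every satisfying assignment has east = True.

True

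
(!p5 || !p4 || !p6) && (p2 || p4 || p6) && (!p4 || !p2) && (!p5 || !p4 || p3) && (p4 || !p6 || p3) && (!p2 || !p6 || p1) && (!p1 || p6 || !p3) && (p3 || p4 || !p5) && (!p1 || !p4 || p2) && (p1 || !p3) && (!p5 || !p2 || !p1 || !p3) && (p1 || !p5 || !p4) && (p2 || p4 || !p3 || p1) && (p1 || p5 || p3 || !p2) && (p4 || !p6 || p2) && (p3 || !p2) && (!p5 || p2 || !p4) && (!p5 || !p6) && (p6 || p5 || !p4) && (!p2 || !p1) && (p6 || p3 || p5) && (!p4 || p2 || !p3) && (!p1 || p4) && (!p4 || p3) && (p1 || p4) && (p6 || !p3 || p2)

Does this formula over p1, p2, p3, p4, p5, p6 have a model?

Case p4 = false:
(!p1) alone gives p1 = false.
That conflicts with the unit clause (p1).
That branch fails; take p4 = true instead.
(!p2) alone gives p2 = false.
(!p1) alone gives p1 = false.
(!p3) alone gives p3 = false.
That conflicts with the unit clause (p3).
Both values of p4 lead to a conflict.
No assignment satisfies every clause.

No, unsatisfiable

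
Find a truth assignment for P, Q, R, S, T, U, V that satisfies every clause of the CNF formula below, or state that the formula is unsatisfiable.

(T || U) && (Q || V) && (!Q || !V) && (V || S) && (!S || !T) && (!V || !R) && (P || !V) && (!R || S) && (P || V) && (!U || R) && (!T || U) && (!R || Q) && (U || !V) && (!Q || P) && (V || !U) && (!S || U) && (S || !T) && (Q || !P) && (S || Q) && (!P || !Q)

UNSATISFIABLE

Case T = true:
(!S) alone gives S = false.
But (S) is also a unit clause — contradiction.
Undo T and try T = false.
(U) alone gives U = true.
(R) alone gives R = true.
(!V) alone gives V = false.
But (V) is also a unit clause — contradiction.
Either choice for T ends in contradiction.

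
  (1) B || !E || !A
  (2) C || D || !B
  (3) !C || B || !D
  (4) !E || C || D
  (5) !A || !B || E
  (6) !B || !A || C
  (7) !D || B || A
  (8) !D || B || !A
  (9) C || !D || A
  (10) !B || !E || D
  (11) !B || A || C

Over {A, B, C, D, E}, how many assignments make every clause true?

9

There are 2^5 = 32 truth assignments over (A, B, C, D, E).
Split on B. With B = true, the clauses containing B are satisfied and !B drops from the rest; 4 of the 2^4 = 16 assignments to the other variables satisfy what remains.
With B = false, by the same count on the reduced clause set, 5 assignments work.
(One model: A=F, B=F, C=F, D=F, E=F.)
Total: 4 + 5 = 9.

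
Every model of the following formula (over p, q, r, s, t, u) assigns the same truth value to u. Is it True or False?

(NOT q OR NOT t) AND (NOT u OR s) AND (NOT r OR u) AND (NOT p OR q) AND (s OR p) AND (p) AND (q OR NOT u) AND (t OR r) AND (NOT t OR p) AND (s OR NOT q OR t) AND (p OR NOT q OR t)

True

Suppose u = false.
(NOT r) alone gives r = false.
(p) alone gives p = true.
(q) alone gives q = true.
(NOT t) alone gives t = false.
That conflicts with the unit clause (t).
So every satisfying assignment has u = True.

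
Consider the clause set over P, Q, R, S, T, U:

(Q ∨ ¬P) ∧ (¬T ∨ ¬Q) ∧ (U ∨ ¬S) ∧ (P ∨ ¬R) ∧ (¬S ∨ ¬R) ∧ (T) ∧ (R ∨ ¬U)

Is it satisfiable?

Satisfiable

(T) alone gives T = True.
(¬Q) alone gives Q = False.
(¬P) alone gives P = False.
(¬R) alone gives R = False.
(¬U) alone gives U = False.
(¬S) alone gives S = False.
This assignment satisfies each clause.
A satisfying assignment: P=False; Q=False; R=False; S=False; T=True; U=False.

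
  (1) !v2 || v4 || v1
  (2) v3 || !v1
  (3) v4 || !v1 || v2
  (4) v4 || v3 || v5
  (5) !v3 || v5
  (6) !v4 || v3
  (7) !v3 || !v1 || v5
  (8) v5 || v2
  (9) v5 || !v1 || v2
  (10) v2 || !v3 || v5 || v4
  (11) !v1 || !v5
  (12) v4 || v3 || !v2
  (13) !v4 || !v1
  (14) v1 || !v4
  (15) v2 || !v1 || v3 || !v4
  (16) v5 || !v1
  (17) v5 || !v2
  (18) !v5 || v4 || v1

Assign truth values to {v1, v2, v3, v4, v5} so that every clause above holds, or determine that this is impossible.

Try v3 = true.
Unit clause (v5) forces v5 = true.
Unit clause (!v1) forces v1 = false.
Unit clause (!v4) forces v4 = false.
That conflicts with the unit clause (v4).
Undo v3 and try v3 = false.
Unit clause (!v1) forces v1 = false.
Unit clause (!v4) forces v4 = false.
Unit clause (!v2) forces v2 = false.
Unit clause (v5) forces v5 = true.
That conflicts with the unit clause (!v5).
Neither v3 = true nor v3 = false works.

UNSATISFIABLE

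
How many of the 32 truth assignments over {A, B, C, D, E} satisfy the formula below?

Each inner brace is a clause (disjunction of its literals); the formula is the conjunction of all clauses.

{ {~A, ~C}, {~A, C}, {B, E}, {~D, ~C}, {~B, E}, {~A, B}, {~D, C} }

4

There are 2^5 = 32 truth assignments over (A, B, C, D, E).
Split on C. With C = 1, the clauses containing C are satisfied and ~C drops from the rest; 2 of the 2^4 = 16 assignments to the other variables satisfy what remains.
With C = 0, by the same count on the reduced clause set, 2 assignments work.
(One model: A=F, B=F, C=F, D=F, E=T.)
Total: 2 + 2 = 4.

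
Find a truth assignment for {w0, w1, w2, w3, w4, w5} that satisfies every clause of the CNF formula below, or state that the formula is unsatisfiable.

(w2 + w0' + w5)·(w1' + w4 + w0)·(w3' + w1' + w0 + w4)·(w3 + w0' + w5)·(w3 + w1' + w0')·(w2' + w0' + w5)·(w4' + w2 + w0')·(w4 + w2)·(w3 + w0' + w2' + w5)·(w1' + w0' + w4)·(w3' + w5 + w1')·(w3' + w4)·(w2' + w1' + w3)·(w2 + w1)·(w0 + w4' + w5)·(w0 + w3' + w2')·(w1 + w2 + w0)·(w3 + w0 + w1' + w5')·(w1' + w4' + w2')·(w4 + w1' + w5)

w0=0, w1=0, w2=1, w3=0, w4=0, w5=1

Suppose w4 = 0.
The clause (w2) is unit, so w2 = 1.
The clause (w3') is unit, so w3 = 0.
The clause (w1') is unit, so w1 = 0.
Suppose w0 = 0.
Every clause is now satisfied; w5 is unconstrained.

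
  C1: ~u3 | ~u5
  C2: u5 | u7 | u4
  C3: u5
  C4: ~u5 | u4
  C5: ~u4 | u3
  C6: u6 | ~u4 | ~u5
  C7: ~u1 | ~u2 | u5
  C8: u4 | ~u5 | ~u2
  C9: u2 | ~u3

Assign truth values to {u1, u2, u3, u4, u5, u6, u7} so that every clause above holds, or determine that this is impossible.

The clause (u5) is unit, so u5 = 1.
The clause (~u3) is unit, so u3 = 0.
The clause (u4) is unit, so u4 = 1.
But (~u4) is also a unit clause — contradiction.

UNSATISFIABLE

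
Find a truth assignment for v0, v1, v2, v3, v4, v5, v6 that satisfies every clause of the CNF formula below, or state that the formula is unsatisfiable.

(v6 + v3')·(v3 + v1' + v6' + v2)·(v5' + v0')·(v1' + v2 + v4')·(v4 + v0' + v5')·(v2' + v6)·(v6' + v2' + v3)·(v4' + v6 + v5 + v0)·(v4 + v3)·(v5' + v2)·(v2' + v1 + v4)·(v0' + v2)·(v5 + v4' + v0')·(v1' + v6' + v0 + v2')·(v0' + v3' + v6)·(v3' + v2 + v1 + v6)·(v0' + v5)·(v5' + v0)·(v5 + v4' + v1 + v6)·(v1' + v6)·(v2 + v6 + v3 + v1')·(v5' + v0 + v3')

v0: 0; v1: 0; v2: 0; v3: 1; v4: 1; v5: 0; v6: 1

Branch on v6: set v6 = 1.
Branch on v5: set v5 = 0.
(v0') alone gives v0 = 0.
Branch on v2: set v2 = 0.
Branch on v3: set v3 = 1.
Branch on v1: set v1 = 0.
All clauses hold; v4 can take either value.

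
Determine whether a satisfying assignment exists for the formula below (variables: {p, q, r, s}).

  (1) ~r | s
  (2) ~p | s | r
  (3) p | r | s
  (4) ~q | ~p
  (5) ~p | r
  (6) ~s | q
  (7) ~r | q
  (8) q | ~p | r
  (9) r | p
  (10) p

No, unsatisfiable

From the singleton clause (p), p = 1.
From the singleton clause (~q), q = 0.
From the singleton clause (r), r = 1.
Now (~r) is unsatisfied and unit — conflict.
No assignment satisfies every clause.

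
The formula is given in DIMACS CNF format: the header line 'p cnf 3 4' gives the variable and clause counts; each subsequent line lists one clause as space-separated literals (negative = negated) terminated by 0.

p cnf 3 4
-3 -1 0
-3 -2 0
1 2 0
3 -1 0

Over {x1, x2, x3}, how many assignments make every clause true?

There are 2^3 = 8 truth assignments over (x1, x2, x3).
Check each against the 4 clauses (columns in the order x1, x2, x3):
  F F F  ✗ fails (x1 ∨ x2)
  F F T  ✗ fails (x1 ∨ x2)
  F T F  ✓ satisfies all
  F T T  ✗ fails (¬x3 ∨ ¬x2)
  T F F  ✗ fails (x3 ∨ ¬x1)
  T F T  ✗ fails (¬x3 ∨ ¬x1)
  T T F  ✗ fails (x3 ∨ ¬x1)
  T T T  ✗ fails (¬x3 ∨ ¬x1)
1 of the 8 rows is a model.

1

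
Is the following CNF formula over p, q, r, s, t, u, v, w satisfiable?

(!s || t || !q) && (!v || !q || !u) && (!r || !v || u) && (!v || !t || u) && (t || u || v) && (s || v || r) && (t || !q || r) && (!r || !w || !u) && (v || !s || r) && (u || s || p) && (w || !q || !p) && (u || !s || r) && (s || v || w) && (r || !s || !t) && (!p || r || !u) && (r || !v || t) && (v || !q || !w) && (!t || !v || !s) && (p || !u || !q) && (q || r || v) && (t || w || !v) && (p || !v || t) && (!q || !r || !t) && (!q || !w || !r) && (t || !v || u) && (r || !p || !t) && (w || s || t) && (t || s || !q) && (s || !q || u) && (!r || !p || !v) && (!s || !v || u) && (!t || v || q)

Yes, satisfiable

Case s = false:
Case v = true:
Case q = false:
Case r = false:
From the singleton clause (t), t = true.
From the singleton clause (u), u = true.
From the singleton clause (!p), p = false.
All clauses hold; w can take either value.
A satisfying assignment: p: false, q: false, r: false, s: false, t: true, u: true, v: true, w: false.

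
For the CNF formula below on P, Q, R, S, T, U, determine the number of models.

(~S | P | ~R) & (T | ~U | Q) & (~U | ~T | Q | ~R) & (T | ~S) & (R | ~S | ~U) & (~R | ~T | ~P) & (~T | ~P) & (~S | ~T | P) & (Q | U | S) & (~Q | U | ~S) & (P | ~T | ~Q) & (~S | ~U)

There are 2^6 = 64 truth assignments over (P, Q, R, S, T, U).
Split on R. With R = 1, the clauses containing R are satisfied and ~R drops from the rest; 4 of the 2^5 = 32 assignments to the other variables satisfy what remains.
With R = 0, by the same count on the reduced clause set, 5 assignments work.
(One model: P=F, Q=F, R=F, S=F, T=T, U=T.)
Total: 4 + 5 = 9.

9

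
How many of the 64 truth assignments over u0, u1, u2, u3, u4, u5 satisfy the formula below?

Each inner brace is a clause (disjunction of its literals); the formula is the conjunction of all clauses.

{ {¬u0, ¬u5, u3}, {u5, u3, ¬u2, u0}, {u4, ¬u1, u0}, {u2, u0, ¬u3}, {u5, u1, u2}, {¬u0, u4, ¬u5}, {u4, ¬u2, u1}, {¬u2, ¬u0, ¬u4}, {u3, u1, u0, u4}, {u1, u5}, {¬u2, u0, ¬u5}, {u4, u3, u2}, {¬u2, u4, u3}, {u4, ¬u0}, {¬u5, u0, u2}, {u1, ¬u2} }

6

There are 2^6 = 64 truth assignments over (u0, u1, u2, u3, u4, u5).
Split on u2. With u2 = True, the clauses containing u2 are satisfied and ¬u2 drops from the rest; 1 of the 2^5 = 32 assignments to the other variables satisfy what remains.
With u2 = False, by the same count on the reduced clause set, 5 assignments work.
Total: 1 + 5 = 6.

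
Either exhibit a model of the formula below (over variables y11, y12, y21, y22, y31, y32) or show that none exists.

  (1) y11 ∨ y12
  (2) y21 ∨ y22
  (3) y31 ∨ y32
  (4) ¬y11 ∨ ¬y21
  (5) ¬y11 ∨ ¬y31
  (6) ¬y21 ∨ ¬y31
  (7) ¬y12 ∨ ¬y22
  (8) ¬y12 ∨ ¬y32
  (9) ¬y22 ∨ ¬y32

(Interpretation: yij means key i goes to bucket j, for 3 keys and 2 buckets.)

Branch on y11: set y11 = True.
The clause (¬y21) is unit, so y21 = False.
The clause (y22) is unit, so y22 = True.
The clause (¬y31) is unit, so y31 = False.
The clause (y32) is unit, so y32 = True.
Now (¬y32) is unsatisfied and unit — conflict.
Undo y11 and try y11 = False.
The clause (y12) is unit, so y12 = True.
The clause (¬y22) is unit, so y22 = False.
The clause (y21) is unit, so y21 = True.
The clause (¬y31) is unit, so y31 = False.
The clause (y32) is unit, so y32 = True.
Now (¬y32) is unsatisfied and unit — conflict.
Both values of y11 lead to a conflict.

UNSATISFIABLE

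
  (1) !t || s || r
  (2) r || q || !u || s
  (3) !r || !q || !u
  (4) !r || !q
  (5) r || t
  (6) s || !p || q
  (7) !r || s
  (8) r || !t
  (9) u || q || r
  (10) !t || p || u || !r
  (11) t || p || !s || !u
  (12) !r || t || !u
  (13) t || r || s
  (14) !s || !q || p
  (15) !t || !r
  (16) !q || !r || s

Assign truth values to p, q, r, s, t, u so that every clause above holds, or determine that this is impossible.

p: true, q: false, r: true, s: true, t: false, u: false

Branch on r: set r = true.
(!q) alone gives q = false.
(s) alone gives s = true.
(!t) alone gives t = false.
(!u) alone gives u = false.
All clauses hold; p can take either value.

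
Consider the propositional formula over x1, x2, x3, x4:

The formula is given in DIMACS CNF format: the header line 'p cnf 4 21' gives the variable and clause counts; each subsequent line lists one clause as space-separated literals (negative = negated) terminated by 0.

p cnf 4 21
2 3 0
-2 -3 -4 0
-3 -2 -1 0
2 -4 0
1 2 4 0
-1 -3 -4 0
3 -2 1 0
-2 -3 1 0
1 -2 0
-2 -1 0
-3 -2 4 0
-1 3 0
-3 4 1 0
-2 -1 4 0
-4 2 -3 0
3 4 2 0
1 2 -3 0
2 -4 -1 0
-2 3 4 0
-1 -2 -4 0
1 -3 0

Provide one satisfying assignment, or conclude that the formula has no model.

Suppose x2 = False.
From the singleton clause (x3), x3 = True.
From the singleton clause (¬x4), x4 = False.
From the singleton clause (x1), x1 = True.
This assignment satisfies each clause.

x1 ↦ True, x2 ↦ False, x3 ↦ True, x4 ↦ False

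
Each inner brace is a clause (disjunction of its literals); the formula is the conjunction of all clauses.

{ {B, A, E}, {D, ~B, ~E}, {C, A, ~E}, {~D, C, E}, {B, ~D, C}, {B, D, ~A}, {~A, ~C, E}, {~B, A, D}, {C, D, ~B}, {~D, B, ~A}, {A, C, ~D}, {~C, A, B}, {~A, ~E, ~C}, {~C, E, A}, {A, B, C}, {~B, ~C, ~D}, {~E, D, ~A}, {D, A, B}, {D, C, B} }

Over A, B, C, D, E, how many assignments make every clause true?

There are 2^5 = 32 truth assignments over (A, B, C, D, E).
Split on B. With B = 1, the clauses containing B are satisfied and ~B drops from the rest; 1 of the 2^4 = 16 assignments to the other variables satisfy what remains.
With B = 0, by the same count on the reduced clause set, 0 assignments work.
(One model: A=T, B=T, C=F, D=T, E=T.)
Total: 1 + 0 = 1.

1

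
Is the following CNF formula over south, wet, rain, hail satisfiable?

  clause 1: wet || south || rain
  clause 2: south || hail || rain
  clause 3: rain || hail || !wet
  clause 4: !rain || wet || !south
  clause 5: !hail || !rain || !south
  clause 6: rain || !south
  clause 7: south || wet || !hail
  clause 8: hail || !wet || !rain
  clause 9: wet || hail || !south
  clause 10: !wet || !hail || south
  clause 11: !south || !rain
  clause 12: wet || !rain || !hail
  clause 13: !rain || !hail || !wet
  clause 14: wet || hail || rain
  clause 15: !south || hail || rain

Satisfiable

Suppose rain = true.
The clause (!south) is unit, so south = false.
Suppose wet = false.
The clause (!hail) is unit, so hail = false.
Every clause now holds.
A satisfying assignment: south=false, wet=false, rain=true, hail=false.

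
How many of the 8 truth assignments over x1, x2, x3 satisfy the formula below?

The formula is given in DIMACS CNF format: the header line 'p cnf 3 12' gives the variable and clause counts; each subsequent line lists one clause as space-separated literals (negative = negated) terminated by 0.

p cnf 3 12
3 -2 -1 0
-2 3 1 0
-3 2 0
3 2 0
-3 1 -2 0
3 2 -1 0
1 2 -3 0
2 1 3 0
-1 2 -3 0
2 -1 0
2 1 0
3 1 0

1

There are 2^3 = 8 truth assignments over (x1, x2, x3).
Split on x2. With x2 = True, the clauses containing x2 are satisfied and ¬x2 drops from the rest; 1 of the 2^2 = 4 assignments to the other variables satisfy what remains.
With x2 = False, by the same count on the reduced clause set, 0 assignments work.
(One model: x1=T, x2=T, x3=T.)
Total: 1 + 0 = 1.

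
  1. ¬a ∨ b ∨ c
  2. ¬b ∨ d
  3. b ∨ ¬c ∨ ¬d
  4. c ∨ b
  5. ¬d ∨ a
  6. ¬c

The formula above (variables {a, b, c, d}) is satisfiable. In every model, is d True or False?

Suppose d = False.
The clause (¬b) is unit, so b = False.
The clause (c) is unit, so c = True.
That conflicts with the unit clause (¬c).
So every satisfying assignment has d = True.

True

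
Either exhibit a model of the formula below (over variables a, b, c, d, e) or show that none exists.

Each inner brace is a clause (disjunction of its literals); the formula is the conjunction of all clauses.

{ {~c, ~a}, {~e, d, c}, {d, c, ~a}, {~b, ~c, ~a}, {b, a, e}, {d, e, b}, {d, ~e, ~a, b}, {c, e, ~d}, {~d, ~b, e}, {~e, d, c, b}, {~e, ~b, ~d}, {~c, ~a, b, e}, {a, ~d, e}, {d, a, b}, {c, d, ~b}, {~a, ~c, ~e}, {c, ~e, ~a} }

a=0, b=0, c=0, d=1, e=1

Branch on c: set c = 0.
Branch on e: set e = 1.
The clause (d) is unit, so d = 1.
The clause (~b) is unit, so b = 0.
The clause (~a) is unit, so a = 0.
Every clause now holds.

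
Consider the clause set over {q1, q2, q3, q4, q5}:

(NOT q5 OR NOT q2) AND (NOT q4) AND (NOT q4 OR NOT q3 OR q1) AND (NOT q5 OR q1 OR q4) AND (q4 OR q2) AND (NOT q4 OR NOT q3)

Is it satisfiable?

Satisfiable

(NOT q4) alone gives q4 = false.
(q2) alone gives q2 = true.
(NOT q5) alone gives q5 = false.
No clause remains; q1, q3 are free.
A satisfying assignment: q1: true; q2: true; q3: true; q4: false; q5: false.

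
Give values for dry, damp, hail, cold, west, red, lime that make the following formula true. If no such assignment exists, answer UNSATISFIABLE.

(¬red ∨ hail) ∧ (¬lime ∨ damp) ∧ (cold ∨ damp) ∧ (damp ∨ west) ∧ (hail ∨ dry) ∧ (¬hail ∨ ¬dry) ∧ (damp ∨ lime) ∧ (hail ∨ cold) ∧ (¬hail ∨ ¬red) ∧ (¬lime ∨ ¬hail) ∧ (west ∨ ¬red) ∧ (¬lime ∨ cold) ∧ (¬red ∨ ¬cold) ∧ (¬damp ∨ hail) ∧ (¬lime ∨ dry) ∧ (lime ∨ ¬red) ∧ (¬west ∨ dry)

Suppose red = False.
Suppose lime = False.
The clause (damp) is unit, so damp = True.
The clause (hail) is unit, so hail = True.
The clause (¬dry) is unit, so dry = False.
The clause (¬west) is unit, so west = False.
All clauses hold; cold can take either value.

dry: False,  damp: True,  hail: True,  cold: True,  west: False,  red: False,  lime: False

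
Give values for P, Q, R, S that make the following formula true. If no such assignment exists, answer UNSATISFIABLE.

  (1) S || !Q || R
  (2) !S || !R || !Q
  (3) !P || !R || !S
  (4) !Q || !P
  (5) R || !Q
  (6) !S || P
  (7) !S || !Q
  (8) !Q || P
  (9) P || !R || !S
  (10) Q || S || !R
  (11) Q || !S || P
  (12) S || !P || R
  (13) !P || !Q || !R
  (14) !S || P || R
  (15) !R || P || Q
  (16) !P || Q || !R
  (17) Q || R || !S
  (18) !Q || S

Try Q = false.
Try S = false.
The clause (!R) is unit, so R = false.
The clause (!P) is unit, so P = false.
This assignment satisfies each clause.

P=false; Q=false; R=false; S=false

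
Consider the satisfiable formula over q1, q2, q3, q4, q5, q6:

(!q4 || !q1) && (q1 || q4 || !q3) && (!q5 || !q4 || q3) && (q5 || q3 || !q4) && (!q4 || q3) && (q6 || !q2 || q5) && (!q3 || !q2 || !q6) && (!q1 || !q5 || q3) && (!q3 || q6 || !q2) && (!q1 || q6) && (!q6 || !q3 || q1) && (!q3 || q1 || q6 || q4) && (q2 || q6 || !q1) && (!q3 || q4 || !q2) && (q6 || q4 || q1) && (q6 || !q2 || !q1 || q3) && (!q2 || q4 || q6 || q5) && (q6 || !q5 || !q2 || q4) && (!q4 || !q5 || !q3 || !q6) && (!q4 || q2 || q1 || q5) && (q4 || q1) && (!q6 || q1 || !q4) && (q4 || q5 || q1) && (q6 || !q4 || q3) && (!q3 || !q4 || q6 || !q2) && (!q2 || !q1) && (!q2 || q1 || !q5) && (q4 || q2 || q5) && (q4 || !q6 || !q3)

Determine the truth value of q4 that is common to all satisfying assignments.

True

Suppose q4 = false.
The clause (q1) is unit, so q1 = true.
The clause (q6) is unit, so q6 = true.
The clause (!q2) is unit, so q2 = false.
The clause (q5) is unit, so q5 = true.
The clause (q3) is unit, so q3 = true.
That conflicts with the unit clause (!q3).
So every satisfying assignment has q4 = True.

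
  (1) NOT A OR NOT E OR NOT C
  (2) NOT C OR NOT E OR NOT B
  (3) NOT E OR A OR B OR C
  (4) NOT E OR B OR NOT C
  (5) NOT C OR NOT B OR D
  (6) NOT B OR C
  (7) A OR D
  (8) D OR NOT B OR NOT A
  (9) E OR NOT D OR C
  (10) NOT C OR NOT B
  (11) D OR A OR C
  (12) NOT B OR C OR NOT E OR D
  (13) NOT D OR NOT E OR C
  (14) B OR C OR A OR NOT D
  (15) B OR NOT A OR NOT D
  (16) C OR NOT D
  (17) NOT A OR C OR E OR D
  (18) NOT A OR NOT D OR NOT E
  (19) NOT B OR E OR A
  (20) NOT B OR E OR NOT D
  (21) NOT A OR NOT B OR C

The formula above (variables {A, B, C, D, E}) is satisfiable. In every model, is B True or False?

Suppose B = true.
Unit clause (C) forces C = true.
That conflicts with the unit clause (NOT C).
So every satisfying assignment has B = False.

False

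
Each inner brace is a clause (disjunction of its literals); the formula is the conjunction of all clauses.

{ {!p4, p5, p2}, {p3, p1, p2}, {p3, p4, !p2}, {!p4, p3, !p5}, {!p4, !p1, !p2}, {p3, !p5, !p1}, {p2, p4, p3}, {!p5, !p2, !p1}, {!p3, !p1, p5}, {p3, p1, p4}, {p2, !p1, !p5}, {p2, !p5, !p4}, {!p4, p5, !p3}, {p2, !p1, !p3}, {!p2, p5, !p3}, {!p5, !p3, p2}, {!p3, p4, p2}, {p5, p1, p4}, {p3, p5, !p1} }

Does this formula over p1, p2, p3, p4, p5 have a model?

Satisfiable

Case p4 = true:
Case p5 = true:
Unit clause (p3) forces p3 = true.
Unit clause (p2) forces p2 = true.
Unit clause (!p1) forces p1 = false.
All clauses are satisfied.
A satisfying assignment: p1=false, p2=true, p3=true, p4=true, p5=true.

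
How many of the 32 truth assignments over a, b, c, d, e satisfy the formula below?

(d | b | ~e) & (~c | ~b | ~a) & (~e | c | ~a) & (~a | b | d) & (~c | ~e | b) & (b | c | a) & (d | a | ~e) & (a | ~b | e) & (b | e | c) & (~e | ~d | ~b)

There are 2^5 = 32 truth assignments over (a, b, c, d, e).
Split on b. With b = 1, the clauses containing b are satisfied and ~b drops from the rest; 2 of the 2^4 = 16 assignments to the other variables satisfy what remains.
With b = 0, by the same count on the reduced clause set, 3 assignments work.
(One model: a=F, b=F, c=T, d=F, e=F.)
Total: 2 + 3 = 5.

5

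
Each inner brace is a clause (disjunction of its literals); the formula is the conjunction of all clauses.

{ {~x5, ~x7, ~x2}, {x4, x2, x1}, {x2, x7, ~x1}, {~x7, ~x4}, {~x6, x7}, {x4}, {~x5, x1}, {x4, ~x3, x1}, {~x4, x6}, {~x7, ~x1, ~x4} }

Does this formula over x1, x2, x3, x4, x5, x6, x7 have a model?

No, unsatisfiable

(x4) alone gives x4 = 1.
(~x7) alone gives x7 = 0.
(~x6) alone gives x6 = 0.
That conflicts with the unit clause (x6).
No assignment satisfies every clause.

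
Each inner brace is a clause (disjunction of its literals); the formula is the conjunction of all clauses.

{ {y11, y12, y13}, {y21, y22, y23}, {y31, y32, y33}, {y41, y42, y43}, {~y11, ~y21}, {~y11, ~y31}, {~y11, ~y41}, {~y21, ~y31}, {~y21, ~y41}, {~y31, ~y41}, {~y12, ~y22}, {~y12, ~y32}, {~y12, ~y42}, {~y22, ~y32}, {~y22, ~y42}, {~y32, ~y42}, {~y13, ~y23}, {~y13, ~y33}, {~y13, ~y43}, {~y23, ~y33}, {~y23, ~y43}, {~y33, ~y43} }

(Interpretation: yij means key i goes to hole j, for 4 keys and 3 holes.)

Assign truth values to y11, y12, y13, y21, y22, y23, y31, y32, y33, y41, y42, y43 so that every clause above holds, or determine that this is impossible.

Suppose y11 = 0.
Suppose y12 = 1.
The clause (~y22) is unit, so y22 = 0.
The clause (~y32) is unit, so y32 = 0.
The clause (~y42) is unit, so y42 = 0.
Suppose y21 = 1.
The clause (~y31) is unit, so y31 = 0.
The clause (y33) is unit, so y33 = 1.
The clause (~y41) is unit, so y41 = 0.
The clause (y43) is unit, so y43 = 1.
But (~y43) is also a unit clause — contradiction.
Backtrack on y21: now try y21 = 0.
The clause (y23) is unit, so y23 = 1.
The clause (~y13) is unit, so y13 = 0.
The clause (~y33) is unit, so y33 = 0.
The clause (y31) is unit, so y31 = 1.
The clause (~y41) is unit, so y41 = 0.
The clause (y43) is unit, so y43 = 1.
But (~y43) is also a unit clause — contradiction.
Both values of y21 lead to a conflict.
Backtrack on y12: now try y12 = 0.
The clause (y13) is unit, so y13 = 1.
The clause (~y23) is unit, so y23 = 0.
The clause (~y33) is unit, so y33 = 0.
The clause (~y43) is unit, so y43 = 0.
Suppose y21 = 1.
The clause (~y31) is unit, so y31 = 0.
The clause (y32) is unit, so y32 = 1.
The clause (~y41) is unit, so y41 = 0.
The clause (y42) is unit, so y42 = 1.
But (~y42) is also a unit clause — contradiction.
Backtrack on y21: now try y21 = 0.
The clause (y22) is unit, so y22 = 1.
The clause (~y32) is unit, so y32 = 0.
The clause (y31) is unit, so y31 = 1.
The clause (~y41) is unit, so y41 = 0.
The clause (y42) is unit, so y42 = 1.
But (~y42) is also a unit clause — contradiction.
Both values of y21 lead to a conflict.
Both values of y12 lead to a conflict.
Backtrack on y11: now try y11 = 1.
The clause (~y21) is unit, so y21 = 0.
The clause (~y31) is unit, so y31 = 0.
The clause (~y41) is unit, so y41 = 0.
Suppose y22 = 1.
The clause (~y12) is unit, so y12 = 0.
The clause (~y32) is unit, so y32 = 0.
The clause (y33) is unit, so y33 = 1.
The clause (~y42) is unit, so y42 = 0.
The clause (y43) is unit, so y43 = 1.
But (~y43) is also a unit clause — contradiction.
Backtrack on y22: now try y22 = 0.
The clause (y23) is unit, so y23 = 1.
The clause (~y13) is unit, so y13 = 0.
The clause (~y33) is unit, so y33 = 0.
The clause (y32) is unit, so y32 = 1.
The clause (~y12) is unit, so y12 = 0.
The clause (~y42) is unit, so y42 = 0.
The clause (y43) is unit, so y43 = 1.
But (~y43) is also a unit clause — contradiction.
Both values of y22 lead to a conflict.
Both values of y11 lead to a conflict.

UNSATISFIABLE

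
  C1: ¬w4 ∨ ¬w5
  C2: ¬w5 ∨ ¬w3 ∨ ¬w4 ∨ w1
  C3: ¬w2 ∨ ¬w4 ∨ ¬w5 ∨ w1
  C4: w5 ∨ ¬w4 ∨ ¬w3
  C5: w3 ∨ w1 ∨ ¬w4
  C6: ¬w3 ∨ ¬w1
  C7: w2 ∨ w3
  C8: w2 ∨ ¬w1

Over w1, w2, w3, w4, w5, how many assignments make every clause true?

There are 2^5 = 32 truth assignments over (w1, w2, w3, w4, w5).
Split on w5. With w5 = True, the clauses containing w5 are satisfied and ¬w5 drops from the rest; 4 of the 2^4 = 16 assignments to the other variables satisfy what remains.
With w5 = False, by the same count on the reduced clause set, 5 assignments work.
(One model: w1=F, w2=F, w3=T, w4=F, w5=F.)
Total: 4 + 5 = 9.

9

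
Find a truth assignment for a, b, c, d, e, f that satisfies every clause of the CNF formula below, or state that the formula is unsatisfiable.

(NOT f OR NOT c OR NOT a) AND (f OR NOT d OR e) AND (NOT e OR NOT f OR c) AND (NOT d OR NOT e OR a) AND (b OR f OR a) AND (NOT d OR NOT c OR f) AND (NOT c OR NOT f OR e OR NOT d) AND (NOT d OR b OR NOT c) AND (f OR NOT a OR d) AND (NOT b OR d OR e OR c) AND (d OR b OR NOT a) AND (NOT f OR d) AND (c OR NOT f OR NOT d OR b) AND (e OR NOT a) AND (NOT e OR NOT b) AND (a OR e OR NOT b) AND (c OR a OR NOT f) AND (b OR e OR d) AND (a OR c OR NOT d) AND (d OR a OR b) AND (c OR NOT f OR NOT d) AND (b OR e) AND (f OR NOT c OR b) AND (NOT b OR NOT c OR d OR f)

Branch on f: set f = false.
Branch on d: set d = true.
(e) alone gives e = true.
(a) alone gives a = true.
(NOT c) alone gives c = false.
(NOT b) alone gives b = false.
Every clause now holds.

a=true, b=false, c=false, d=true, e=true, f=false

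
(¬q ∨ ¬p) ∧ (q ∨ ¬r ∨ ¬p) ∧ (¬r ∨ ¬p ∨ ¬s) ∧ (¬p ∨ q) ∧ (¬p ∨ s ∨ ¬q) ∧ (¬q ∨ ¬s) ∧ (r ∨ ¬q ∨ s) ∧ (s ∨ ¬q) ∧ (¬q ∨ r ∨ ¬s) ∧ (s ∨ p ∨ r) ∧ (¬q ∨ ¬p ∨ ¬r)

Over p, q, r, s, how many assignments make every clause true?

3

There are 2^4 = 16 truth assignments over (p, q, r, s).
Check each against the 11 clauses (columns in the order p, q, r, s):
  F F F F  ✗ fails (s ∨ p ∨ r)
  F F F T  ✓ satisfies all
  F F T F  ✓ satisfies all
  F F T T  ✓ satisfies all
  F T F F  ✗ fails (r ∨ ¬q ∨ s)
  F T F T  ✗ fails (¬q ∨ ¬s)
  F T T F  ✗ fails (s ∨ ¬q)
  F T T T  ✗ fails (¬q ∨ ¬s)
  T F F F  ✗ fails (¬p ∨ q)
  T F F T  ✗ fails (¬p ∨ q)
  T F T F  ✗ fails (q ∨ ¬r ∨ ¬p)
  T F T T  ✗ fails (q ∨ ¬r ∨ ¬p)
  T T F F  ✗ fails (¬q ∨ ¬p)
  T T F T  ✗ fails (¬q ∨ ¬p)
  T T T F  ✗ fails (¬q ∨ ¬p)
  T T T T  ✗ fails (¬q ∨ ¬p)
3 of the 16 rows are models.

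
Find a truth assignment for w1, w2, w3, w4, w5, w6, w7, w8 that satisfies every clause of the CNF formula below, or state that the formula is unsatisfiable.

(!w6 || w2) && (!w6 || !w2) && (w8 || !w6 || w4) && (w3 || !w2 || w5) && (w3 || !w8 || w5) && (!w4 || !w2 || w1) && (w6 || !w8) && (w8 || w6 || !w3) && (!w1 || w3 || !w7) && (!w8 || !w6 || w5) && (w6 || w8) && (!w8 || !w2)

UNSATISFIABLE

Case w6 = false:
From the singleton clause (!w8), w8 = false.
Now (w8) is unsatisfied and unit — conflict.
So w6 must be the other value — set w6 = true.
From the singleton clause (w2), w2 = true.
Now (!w2) is unsatisfied and unit — conflict.
Either choice for w6 ends in contradiction.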